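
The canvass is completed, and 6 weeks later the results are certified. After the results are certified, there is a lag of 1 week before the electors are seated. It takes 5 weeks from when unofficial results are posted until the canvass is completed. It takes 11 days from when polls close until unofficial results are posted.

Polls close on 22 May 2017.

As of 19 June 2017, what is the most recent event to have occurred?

Polls close: May 22, 2017.
Unofficial results are posted: May 22, 2017 + 11 days = Jun 2, 2017.
The canvass is completed: Jun 2, 2017 + 5 weeks = Jul 7, 2017.
The results are certified: Jul 7, 2017 + 6 weeks = Aug 18, 2017.
The electors are seated: Aug 18, 2017 + 1 week = Aug 25, 2017.
Jun 19, 2017 falls between when unofficial results are posted (Jun 2, 2017) and when the canvass is completed (Jul 7, 2017).

Unofficial results are posted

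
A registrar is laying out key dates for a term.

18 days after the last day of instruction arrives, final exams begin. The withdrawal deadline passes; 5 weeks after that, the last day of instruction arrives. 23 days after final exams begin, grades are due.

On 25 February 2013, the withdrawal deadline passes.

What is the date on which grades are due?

The withdrawal deadline passes: Feb 25, 2013.
The last day of instruction arrives: Feb 25, 2013 + 5 weeks = Apr 1, 2013.
Final exams begin: Apr 1, 2013 + 18 days = Apr 19, 2013.
Grades are due: Apr 19, 2013 + 23 days = May 12, 2013.

12 May 2013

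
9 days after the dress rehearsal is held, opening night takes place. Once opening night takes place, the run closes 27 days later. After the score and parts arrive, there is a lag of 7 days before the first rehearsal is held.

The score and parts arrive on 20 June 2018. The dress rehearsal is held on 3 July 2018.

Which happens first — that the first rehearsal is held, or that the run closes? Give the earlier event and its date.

The score and parts arrive: Jun 20, 2018.
The first rehearsal is held: Jun 20, 2018 + 7 days = Jun 27, 2018.
The dress rehearsal is held: Jul 3, 2018.
Opening night takes place: Jul 3, 2018 + 9 days = Jul 12, 2018.
The run closes: Jul 12, 2018 + 27 days = Aug 8, 2018.
Comparing: the first rehearsal is held on Jun 27, 2018 vs the run closes on Aug 8, 2018. Earlier: the first rehearsal is held.

The first rehearsal is held — 27 June 2018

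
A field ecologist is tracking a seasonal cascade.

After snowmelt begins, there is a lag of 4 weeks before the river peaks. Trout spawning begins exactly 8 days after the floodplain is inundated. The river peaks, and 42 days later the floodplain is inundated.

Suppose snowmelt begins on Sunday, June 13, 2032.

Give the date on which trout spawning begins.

Monday, August 30, 2032

Snowmelt begins: Jun 13, 2032.
The river peaks: Jun 13, 2032 + 4 weeks = Jul 11, 2032.
The floodplain is inundated: Jul 11, 2032 + 42 days = Aug 22, 2032.
Trout spawning begins: Aug 22, 2032 + 8 days = Aug 30, 2032.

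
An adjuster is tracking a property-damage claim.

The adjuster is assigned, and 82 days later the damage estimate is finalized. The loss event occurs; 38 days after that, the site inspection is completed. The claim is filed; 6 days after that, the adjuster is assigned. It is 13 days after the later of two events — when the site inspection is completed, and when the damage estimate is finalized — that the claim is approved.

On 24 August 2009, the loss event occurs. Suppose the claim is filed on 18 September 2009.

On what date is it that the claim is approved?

The loss event occurs: Aug 24, 2009.
The site inspection is completed: Aug 24, 2009 + 38 days = Oct 1, 2009.
The claim is filed: Sep 18, 2009.
The adjuster is assigned: Sep 18, 2009 + 6 days = Sep 24, 2009.
The damage estimate is finalized: Sep 24, 2009 + 82 days = Dec 15, 2009.
Both prerequisites met — the site inspection is completed (Oct 1, 2009), the damage estimate is finalized (Dec 15, 2009); the later is Dec 15, 2009.
The claim is approved: Dec 15, 2009 + 13 days = Dec 28, 2009.

28 December 2009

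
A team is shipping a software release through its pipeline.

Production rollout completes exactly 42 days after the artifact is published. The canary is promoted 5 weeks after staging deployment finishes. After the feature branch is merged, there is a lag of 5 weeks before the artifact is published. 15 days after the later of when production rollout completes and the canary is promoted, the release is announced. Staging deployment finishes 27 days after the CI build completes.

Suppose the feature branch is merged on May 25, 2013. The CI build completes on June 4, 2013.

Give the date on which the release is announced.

The feature branch is merged: May 25, 2013.
The artifact is published: May 25, 2013 + 5 weeks = Jun 29, 2013.
Production rollout completes: Jun 29, 2013 + 42 days = Aug 10, 2013.
The CI build completes: Jun 4, 2013.
Staging deployment finishes: Jun 4, 2013 + 27 days = Jul 1, 2013.
The canary is promoted: Jul 1, 2013 + 5 weeks = Aug 5, 2013.
Both prerequisites met — production rollout completes (Aug 10, 2013), the canary is promoted (Aug 5, 2013); the later is Aug 10, 2013.
The release is announced: Aug 10, 2013 + 15 days = Aug 25, 2013.

August 25, 2013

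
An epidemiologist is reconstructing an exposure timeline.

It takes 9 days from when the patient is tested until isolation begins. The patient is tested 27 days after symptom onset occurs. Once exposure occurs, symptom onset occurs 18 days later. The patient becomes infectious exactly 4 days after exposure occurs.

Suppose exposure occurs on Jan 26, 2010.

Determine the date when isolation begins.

Mar 21, 2010

Exposure occurs: Jan 26, 2010.
Symptom onset occurs: Jan 26, 2010 + 18 days = Feb 13, 2010.
The patient is tested: Feb 13, 2010 + 27 days = Mar 12, 2010.
Isolation begins: Mar 12, 2010 + 9 days = Mar 21, 2010.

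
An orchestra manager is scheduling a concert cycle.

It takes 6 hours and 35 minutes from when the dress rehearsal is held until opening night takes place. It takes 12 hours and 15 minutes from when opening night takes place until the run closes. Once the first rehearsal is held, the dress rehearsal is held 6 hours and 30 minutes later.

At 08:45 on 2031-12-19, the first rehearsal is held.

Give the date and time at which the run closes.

The first rehearsal is held: 08:45 Dec 19, 2031.
The dress rehearsal is held: 08:45 Dec 19, 2031 + 6h30m = 15:15 Dec 19, 2031.
Opening night takes place: 15:15 Dec 19, 2031 + 6h35m = 21:50 Dec 19, 2031.
The run closes: 21:50 Dec 19, 2031 + 12h15m = 10:05 Dec 20, 2031.

10:05 on 2031-12-20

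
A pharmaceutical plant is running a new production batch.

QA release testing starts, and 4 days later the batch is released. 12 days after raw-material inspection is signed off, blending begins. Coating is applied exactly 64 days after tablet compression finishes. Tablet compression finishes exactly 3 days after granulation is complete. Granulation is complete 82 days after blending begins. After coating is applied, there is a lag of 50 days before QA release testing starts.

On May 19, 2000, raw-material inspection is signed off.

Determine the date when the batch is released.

Dec 20, 2000

Raw-material inspection is signed off: May 19, 2000.
Blending begins: May 19, 2000 + 12 days = May 31, 2000.
Granulation is complete: May 31, 2000 + 82 days = Aug 21, 2000.
Tablet compression finishes: Aug 21, 2000 + 3 days = Aug 24, 2000.
Coating is applied: Aug 24, 2000 + 64 days = Oct 27, 2000.
QA release testing starts: Oct 27, 2000 + 50 days = Dec 16, 2000.
The batch is released: Dec 16, 2000 + 4 days = Dec 20, 2000.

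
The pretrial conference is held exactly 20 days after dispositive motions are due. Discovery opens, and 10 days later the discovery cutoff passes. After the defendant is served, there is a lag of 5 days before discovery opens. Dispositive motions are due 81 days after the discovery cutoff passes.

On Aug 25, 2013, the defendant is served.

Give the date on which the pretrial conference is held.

The defendant is served: Aug 25, 2013.
Discovery opens: Aug 25, 2013 + 5 days = Aug 30, 2013.
The discovery cutoff passes: Aug 30, 2013 + 10 days = Sep 9, 2013.
Dispositive motions are due: Sep 9, 2013 + 81 days = Nov 29, 2013.
The pretrial conference is held: Nov 29, 2013 + 20 days = Dec 19, 2013.

Dec 19, 2013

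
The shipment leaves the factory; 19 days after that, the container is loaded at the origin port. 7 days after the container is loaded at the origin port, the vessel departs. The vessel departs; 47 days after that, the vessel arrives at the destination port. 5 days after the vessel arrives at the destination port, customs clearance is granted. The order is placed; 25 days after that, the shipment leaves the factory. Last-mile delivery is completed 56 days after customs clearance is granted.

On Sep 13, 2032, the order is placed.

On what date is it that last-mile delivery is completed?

Feb 19, 2033

The order is placed: Sep 13, 2032.
The shipment leaves the factory: Sep 13, 2032 + 25 days = Oct 8, 2032.
The container is loaded at the origin port: Oct 8, 2032 + 19 days = Oct 27, 2032.
The vessel departs: Oct 27, 2032 + 7 days = Nov 3, 2032.
The vessel arrives at the destination port: Nov 3, 2032 + 47 days = Dec 20, 2032.
Customs clearance is granted: Dec 20, 2032 + 5 days = Dec 25, 2032.
Last-mile delivery is completed: Dec 25, 2032 + 56 days = Feb 19, 2033.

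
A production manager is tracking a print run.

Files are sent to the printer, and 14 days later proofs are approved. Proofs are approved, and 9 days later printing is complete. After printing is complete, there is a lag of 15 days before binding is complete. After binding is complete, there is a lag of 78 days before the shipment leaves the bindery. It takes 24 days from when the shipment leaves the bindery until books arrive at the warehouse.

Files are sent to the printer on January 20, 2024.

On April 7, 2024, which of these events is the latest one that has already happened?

Binding is complete

Files are sent to the printer: Jan 20, 2024.
Proofs are approved: Jan 20, 2024 + 14 days = Feb 3, 2024.
Printing is complete: Feb 3, 2024 + 9 days = Feb 12, 2024.
Binding is complete: Feb 12, 2024 + 15 days = Feb 27, 2024.
The shipment leaves the bindery: Feb 27, 2024 + 78 days = May 15, 2024.
Books arrive at the warehouse: May 15, 2024 + 24 days = Jun 8, 2024.
Apr 7, 2024 falls between when binding is complete (Feb 27, 2024) and when the shipment leaves the bindery (May 15, 2024).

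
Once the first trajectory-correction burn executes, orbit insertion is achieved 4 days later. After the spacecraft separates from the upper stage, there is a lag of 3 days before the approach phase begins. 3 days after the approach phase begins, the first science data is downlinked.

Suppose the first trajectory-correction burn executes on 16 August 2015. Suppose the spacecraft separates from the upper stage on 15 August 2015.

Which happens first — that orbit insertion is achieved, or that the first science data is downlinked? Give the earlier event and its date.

Orbit insertion is achieved — 20 August 2015

The first trajectory-correction burn executes: Aug 16, 2015.
Orbit insertion is achieved: Aug 16, 2015 + 4 days = Aug 20, 2015.
The spacecraft separates from the upper stage: Aug 15, 2015.
The approach phase begins: Aug 15, 2015 + 3 days = Aug 18, 2015.
The first science data is downlinked: Aug 18, 2015 + 3 days = Aug 21, 2015.
Comparing: orbit insertion is achieved on Aug 20, 2015 vs the first science data is downlinked on Aug 21, 2015. Earlier: orbit insertion is achieved.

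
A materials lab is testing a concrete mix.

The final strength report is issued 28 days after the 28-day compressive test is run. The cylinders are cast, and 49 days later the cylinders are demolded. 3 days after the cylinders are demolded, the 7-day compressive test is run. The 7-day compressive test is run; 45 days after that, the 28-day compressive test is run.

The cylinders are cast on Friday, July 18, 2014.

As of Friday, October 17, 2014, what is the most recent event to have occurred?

The cylinders are cast: Jul 18, 2014.
The cylinders are demolded: Jul 18, 2014 + 49 days = Sep 5, 2014.
The 7-day compressive test is run: Sep 5, 2014 + 3 days = Sep 8, 2014.
The 28-day compressive test is run: Sep 8, 2014 + 45 days = Oct 23, 2014.
The final strength report is issued: Oct 23, 2014 + 28 days = Nov 20, 2014.
Oct 17, 2014 falls between when the 7-day compressive test is run (Sep 8, 2014) and when the 28-day compressive test is run (Oct 23, 2014).

The 7-day compressive test is run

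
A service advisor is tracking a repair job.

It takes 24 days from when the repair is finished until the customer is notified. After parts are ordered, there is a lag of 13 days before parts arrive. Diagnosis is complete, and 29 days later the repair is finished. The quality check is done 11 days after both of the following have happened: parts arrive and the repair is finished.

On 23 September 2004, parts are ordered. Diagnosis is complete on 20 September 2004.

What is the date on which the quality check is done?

30 October 2004

Parts are ordered: Sep 23, 2004.
Parts arrive: Sep 23, 2004 + 13 days = Oct 6, 2004.
Diagnosis is complete: Sep 20, 2004.
The repair is finished: Sep 20, 2004 + 29 days = Oct 19, 2004.
Both prerequisites met — parts arrive (Oct 6, 2004), the repair is finished (Oct 19, 2004); the later is Oct 19, 2004.
The quality check is done: Oct 19, 2004 + 11 days = Oct 30, 2004.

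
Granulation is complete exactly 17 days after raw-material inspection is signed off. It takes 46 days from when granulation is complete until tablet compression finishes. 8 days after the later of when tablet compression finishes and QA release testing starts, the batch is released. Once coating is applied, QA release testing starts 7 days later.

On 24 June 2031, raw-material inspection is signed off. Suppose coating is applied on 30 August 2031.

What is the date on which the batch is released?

Raw-material inspection is signed off: Jun 24, 2031.
Granulation is complete: Jun 24, 2031 + 17 days = Jul 11, 2031.
Tablet compression finishes: Jul 11, 2031 + 46 days = Aug 26, 2031.
Coating is applied: Aug 30, 2031.
QA release testing starts: Aug 30, 2031 + 7 days = Sep 6, 2031.
Both prerequisites met — tablet compression finishes (Aug 26, 2031), QA release testing starts (Sep 6, 2031); the later is Sep 6, 2031.
The batch is released: Sep 6, 2031 + 8 days = Sep 14, 2031.

14 September 2031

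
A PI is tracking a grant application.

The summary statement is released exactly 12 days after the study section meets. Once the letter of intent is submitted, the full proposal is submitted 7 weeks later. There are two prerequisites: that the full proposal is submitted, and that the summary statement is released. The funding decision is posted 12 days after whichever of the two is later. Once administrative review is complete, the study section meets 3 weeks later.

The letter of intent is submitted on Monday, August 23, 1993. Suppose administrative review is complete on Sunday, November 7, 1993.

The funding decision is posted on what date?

The letter of intent is submitted: Aug 23, 1993.
The full proposal is submitted: Aug 23, 1993 + 7 weeks = Oct 11, 1993.
Administrative review is complete: Nov 7, 1993.
The study section meets: Nov 7, 1993 + 3 weeks = Nov 28, 1993.
The summary statement is released: Nov 28, 1993 + 12 days = Dec 10, 1993.
Both prerequisites met — the full proposal is submitted (Oct 11, 1993), the summary statement is released (Dec 10, 1993); the later is Dec 10, 1993.
The funding decision is posted: Dec 10, 1993 + 12 days = Dec 22, 1993.

Wednesday, December 22, 1993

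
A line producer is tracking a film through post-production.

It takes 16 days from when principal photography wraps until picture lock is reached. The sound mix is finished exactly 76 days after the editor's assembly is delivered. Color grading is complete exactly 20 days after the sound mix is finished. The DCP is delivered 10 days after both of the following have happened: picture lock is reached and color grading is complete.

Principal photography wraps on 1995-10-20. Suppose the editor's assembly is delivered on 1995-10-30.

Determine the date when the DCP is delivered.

Principal photography wraps: Oct 20, 1995.
Picture lock is reached: Oct 20, 1995 + 16 days = Nov 5, 1995.
The editor's assembly is delivered: Oct 30, 1995.
The sound mix is finished: Oct 30, 1995 + 76 days = Jan 14, 1996.
Color grading is complete: Jan 14, 1996 + 20 days = Feb 3, 1996.
Both prerequisites met — picture lock is reached (Nov 5, 1995), color grading is complete (Feb 3, 1996); the later is Feb 3, 1996.
The DCP is delivered: Feb 3, 1996 + 10 days = Feb 13, 1996.

1996-02-13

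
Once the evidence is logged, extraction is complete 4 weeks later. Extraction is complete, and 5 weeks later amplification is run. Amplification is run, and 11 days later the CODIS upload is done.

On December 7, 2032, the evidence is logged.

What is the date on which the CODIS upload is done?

February 19, 2033

The evidence is logged: Dec 7, 2032.
Extraction is complete: Dec 7, 2032 + 4 weeks = Jan 4, 2033.
Amplification is run: Jan 4, 2033 + 5 weeks = Feb 8, 2033.
The CODIS upload is done: Feb 8, 2033 + 11 days = Feb 19, 2033.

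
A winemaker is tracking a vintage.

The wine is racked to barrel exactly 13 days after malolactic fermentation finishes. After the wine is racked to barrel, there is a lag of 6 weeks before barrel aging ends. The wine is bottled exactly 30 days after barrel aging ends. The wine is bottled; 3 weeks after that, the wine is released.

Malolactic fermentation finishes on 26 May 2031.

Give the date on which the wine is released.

Malolactic fermentation finishes: May 26, 2031.
The wine is racked to barrel: May 26, 2031 + 13 days = Jun 8, 2031.
Barrel aging ends: Jun 8, 2031 + 6 weeks = Jul 20, 2031.
The wine is bottled: Jul 20, 2031 + 30 days = Aug 19, 2031.
The wine is released: Aug 19, 2031 + 3 weeks = Sep 9, 2031.

9 September 2031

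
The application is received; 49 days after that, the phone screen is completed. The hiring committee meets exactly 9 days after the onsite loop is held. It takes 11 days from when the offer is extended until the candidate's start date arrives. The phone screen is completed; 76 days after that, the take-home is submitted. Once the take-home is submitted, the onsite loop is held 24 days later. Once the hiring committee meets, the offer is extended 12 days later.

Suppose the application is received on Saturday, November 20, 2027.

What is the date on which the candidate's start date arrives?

The application is received: Nov 20, 2027.
The phone screen is completed: Nov 20, 2027 + 49 days = Jan 8, 2028.
The take-home is submitted: Jan 8, 2028 + 76 days = Mar 24, 2028.
The onsite loop is held: Mar 24, 2028 + 24 days = Apr 17, 2028.
The hiring committee meets: Apr 17, 2028 + 9 days = Apr 26, 2028.
The offer is extended: Apr 26, 2028 + 12 days = May 8, 2028.
The candidate's start date arrives: May 8, 2028 + 11 days = May 19, 2028.

Friday, May 19, 2028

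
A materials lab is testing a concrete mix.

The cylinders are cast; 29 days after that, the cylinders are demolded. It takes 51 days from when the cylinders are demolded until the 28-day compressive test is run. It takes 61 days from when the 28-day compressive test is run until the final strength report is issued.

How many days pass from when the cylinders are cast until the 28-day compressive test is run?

80 days

Causal path: the cylinders are cast → the cylinders are demolded → the 28-day compressive test is run.
Total delay along the path: 29 + 51 = 80 days.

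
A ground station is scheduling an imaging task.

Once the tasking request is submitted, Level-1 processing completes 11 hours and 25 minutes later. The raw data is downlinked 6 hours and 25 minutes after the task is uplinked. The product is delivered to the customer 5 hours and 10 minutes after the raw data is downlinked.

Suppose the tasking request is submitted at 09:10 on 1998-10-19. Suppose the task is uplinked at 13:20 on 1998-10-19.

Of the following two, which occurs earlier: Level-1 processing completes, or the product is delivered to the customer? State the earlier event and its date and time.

The tasking request is submitted: 09:10 Oct 19, 1998.
Level-1 processing completes: 09:10 Oct 19, 1998 + 11h25m = 20:35 Oct 19, 1998.
The task is uplinked: 13:20 Oct 19, 1998.
The raw data is downlinked: 13:20 Oct 19, 1998 + 6h25m = 19:45 Oct 19, 1998.
The product is delivered to the customer: 19:45 Oct 19, 1998 + 5h10m = 00:55 Oct 20, 1998.
Comparing: Level-1 processing completes at 20:35 Oct 19, 1998 vs the product is delivered to the customer at 00:55 Oct 20, 1998. Earlier: Level-1 processing completes.

Level-1 processing completes — 20:35 on 1998-10-19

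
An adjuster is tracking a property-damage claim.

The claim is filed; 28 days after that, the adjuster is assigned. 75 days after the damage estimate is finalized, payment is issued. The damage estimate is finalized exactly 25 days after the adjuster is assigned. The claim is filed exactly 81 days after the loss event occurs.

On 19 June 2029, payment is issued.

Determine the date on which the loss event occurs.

Payment is issued: Jun 19, 2029.
The damage estimate is finalized: Jun 19, 2029 − 75 days = Apr 5, 2029.
The adjuster is assigned: Apr 5, 2029 − 25 days = Mar 11, 2029.
The claim is filed: Mar 11, 2029 − 28 days = Feb 11, 2029.
The loss event occurs: Feb 11, 2029 − 81 days = Nov 22, 2028.

22 November 2028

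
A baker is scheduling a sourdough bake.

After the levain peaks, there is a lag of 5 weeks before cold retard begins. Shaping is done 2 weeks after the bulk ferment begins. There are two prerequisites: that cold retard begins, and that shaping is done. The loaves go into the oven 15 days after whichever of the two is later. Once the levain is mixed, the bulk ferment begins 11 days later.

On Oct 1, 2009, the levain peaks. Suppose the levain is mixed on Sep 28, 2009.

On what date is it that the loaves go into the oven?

The levain peaks: Oct 1, 2009.
Cold retard begins: Oct 1, 2009 + 5 weeks = Nov 5, 2009.
The levain is mixed: Sep 28, 2009.
The bulk ferment begins: Sep 28, 2009 + 11 days = Oct 9, 2009.
Shaping is done: Oct 9, 2009 + 2 weeks = Oct 23, 2009.
Both prerequisites met — cold retard begins (Nov 5, 2009), shaping is done (Oct 23, 2009); the later is Nov 5, 2009.
The loaves go into the oven: Nov 5, 2009 + 15 days = Nov 20, 2009.

Nov 20, 2009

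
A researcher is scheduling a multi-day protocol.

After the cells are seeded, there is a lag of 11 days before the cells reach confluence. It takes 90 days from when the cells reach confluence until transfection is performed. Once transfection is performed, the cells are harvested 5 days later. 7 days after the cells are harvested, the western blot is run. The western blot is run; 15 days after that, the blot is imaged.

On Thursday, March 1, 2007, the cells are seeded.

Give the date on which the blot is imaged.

The cells are seeded: Mar 1, 2007.
The cells reach confluence: Mar 1, 2007 + 11 days = Mar 12, 2007.
Transfection is performed: Mar 12, 2007 + 90 days = Jun 10, 2007.
The cells are harvested: Jun 10, 2007 + 5 days = Jun 15, 2007.
The western blot is run: Jun 15, 2007 + 7 days = Jun 22, 2007.
The blot is imaged: Jun 22, 2007 + 15 days = Jul 7, 2007.

Saturday, July 7, 2007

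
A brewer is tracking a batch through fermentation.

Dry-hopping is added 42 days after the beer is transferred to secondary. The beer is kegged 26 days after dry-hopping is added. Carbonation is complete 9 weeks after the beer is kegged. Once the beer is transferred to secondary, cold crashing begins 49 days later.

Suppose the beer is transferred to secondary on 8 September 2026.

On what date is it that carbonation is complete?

The beer is transferred to secondary: Sep 8, 2026.
Dry-hopping is added: Sep 8, 2026 + 42 days = Oct 20, 2026.
The beer is kegged: Oct 20, 2026 + 26 days = Nov 15, 2026.
Carbonation is complete: Nov 15, 2026 + 9 weeks = Jan 17, 2027.

17 January 2027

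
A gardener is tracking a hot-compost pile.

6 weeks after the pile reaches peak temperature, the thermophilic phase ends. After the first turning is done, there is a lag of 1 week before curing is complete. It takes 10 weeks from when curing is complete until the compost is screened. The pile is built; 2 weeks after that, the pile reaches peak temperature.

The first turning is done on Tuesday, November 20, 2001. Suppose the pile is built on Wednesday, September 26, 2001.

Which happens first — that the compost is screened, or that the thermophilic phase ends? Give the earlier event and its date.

The first turning is done: Nov 20, 2001.
Curing is complete: Nov 20, 2001 + 1 week = Nov 27, 2001.
The compost is screened: Nov 27, 2001 + 10 weeks = Feb 5, 2002.
The pile is built: Sep 26, 2001.
The pile reaches peak temperature: Sep 26, 2001 + 2 weeks = Oct 10, 2001.
The thermophilic phase ends: Oct 10, 2001 + 6 weeks = Nov 21, 2001.
Comparing: the compost is screened on Feb 5, 2002 vs the thermophilic phase ends on Nov 21, 2001. Earlier: the thermophilic phase ends.

The thermophilic phase ends — Wednesday, November 21, 2001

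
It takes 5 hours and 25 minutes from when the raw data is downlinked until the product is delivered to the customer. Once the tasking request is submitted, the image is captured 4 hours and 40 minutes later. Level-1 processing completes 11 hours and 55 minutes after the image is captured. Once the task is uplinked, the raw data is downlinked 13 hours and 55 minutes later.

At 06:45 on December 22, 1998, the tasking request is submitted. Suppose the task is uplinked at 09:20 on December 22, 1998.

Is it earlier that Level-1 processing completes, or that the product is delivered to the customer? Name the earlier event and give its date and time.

Level-1 processing completes — 23:20 on December 22, 1998

The tasking request is submitted: 06:45 Dec 22, 1998.
The image is captured: 06:45 Dec 22, 1998 + 4h40m = 11:25 Dec 22, 1998.
Level-1 processing completes: 11:25 Dec 22, 1998 + 11h55m = 23:20 Dec 22, 1998.
The task is uplinked: 09:20 Dec 22, 1998.
The raw data is downlinked: 09:20 Dec 22, 1998 + 13h55m = 23:15 Dec 22, 1998.
The product is delivered to the customer: 23:15 Dec 22, 1998 + 5h25m = 04:40 Dec 23, 1998.
Comparing: Level-1 processing completes at 23:20 Dec 22, 1998 vs the product is delivered to the customer at 04:40 Dec 23, 1998. Earlier: Level-1 processing completes.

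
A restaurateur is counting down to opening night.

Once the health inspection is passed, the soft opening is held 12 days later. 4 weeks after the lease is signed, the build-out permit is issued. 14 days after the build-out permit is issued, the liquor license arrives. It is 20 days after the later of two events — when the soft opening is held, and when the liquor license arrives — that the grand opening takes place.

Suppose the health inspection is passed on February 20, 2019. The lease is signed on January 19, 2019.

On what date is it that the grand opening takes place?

March 24, 2019

The health inspection is passed: Feb 20, 2019.
The soft opening is held: Feb 20, 2019 + 12 days = Mar 4, 2019.
The lease is signed: Jan 19, 2019.
The build-out permit is issued: Jan 19, 2019 + 4 weeks = Feb 16, 2019.
The liquor license arrives: Feb 16, 2019 + 14 days = Mar 2, 2019.
Both prerequisites met — the soft opening is held (Mar 4, 2019), the liquor license arrives (Mar 2, 2019); the later is Mar 4, 2019.
The grand opening takes place: Mar 4, 2019 + 20 days = Mar 24, 2019.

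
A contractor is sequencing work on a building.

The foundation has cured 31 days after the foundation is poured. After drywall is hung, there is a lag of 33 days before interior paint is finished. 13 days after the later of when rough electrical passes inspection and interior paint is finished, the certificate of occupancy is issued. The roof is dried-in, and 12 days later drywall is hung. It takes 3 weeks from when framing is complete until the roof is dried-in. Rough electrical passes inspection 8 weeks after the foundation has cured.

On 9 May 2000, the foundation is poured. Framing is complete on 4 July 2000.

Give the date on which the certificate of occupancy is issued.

The foundation is poured: May 9, 2000.
The foundation has cured: May 9, 2000 + 31 days = Jun 9, 2000.
Rough electrical passes inspection: Jun 9, 2000 + 8 weeks = Aug 4, 2000.
Framing is complete: Jul 4, 2000.
The roof is dried-in: Jul 4, 2000 + 3 weeks = Jul 25, 2000.
Drywall is hung: Jul 25, 2000 + 12 days = Aug 6, 2000.
Interior paint is finished: Aug 6, 2000 + 33 days = Sep 8, 2000.
Both prerequisites met — rough electrical passes inspection (Aug 4, 2000), interior paint is finished (Sep 8, 2000); the later is Sep 8, 2000.
The certificate of occupancy is issued: Sep 8, 2000 + 13 days = Sep 21, 2000.

21 September 2000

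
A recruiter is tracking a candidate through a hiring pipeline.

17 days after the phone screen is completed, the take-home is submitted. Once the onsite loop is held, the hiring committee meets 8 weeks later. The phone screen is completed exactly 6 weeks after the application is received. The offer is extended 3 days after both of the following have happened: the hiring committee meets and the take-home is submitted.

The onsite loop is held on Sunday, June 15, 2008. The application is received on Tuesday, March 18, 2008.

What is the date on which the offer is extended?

Wednesday, August 13, 2008

The onsite loop is held: Jun 15, 2008.
The hiring committee meets: Jun 15, 2008 + 8 weeks = Aug 10, 2008.
The application is received: Mar 18, 2008.
The phone screen is completed: Mar 18, 2008 + 6 weeks = Apr 29, 2008.
The take-home is submitted: Apr 29, 2008 + 17 days = May 16, 2008.
Both prerequisites met — the hiring committee meets (Aug 10, 2008), the take-home is submitted (May 16, 2008); the later is Aug 10, 2008.
The offer is extended: Aug 10, 2008 + 3 days = Aug 13, 2008.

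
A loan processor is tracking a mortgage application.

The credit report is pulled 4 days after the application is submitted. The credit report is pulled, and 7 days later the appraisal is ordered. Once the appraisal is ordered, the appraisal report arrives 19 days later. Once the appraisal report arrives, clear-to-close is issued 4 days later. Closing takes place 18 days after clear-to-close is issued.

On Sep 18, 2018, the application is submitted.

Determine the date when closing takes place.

Nov 9, 2018

The application is submitted: Sep 18, 2018.
The credit report is pulled: Sep 18, 2018 + 4 days = Sep 22, 2018.
The appraisal is ordered: Sep 22, 2018 + 7 days = Sep 29, 2018.
The appraisal report arrives: Sep 29, 2018 + 19 days = Oct 18, 2018.
Clear-to-close is issued: Oct 18, 2018 + 4 days = Oct 22, 2018.
Closing takes place: Oct 22, 2018 + 18 days = Nov 9, 2018.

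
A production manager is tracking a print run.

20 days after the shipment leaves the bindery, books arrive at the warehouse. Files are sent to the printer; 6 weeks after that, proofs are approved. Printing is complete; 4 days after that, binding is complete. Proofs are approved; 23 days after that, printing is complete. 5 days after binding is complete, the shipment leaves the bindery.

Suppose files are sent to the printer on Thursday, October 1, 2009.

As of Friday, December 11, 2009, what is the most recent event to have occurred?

Binding is complete

Files are sent to the printer: Oct 1, 2009.
Proofs are approved: Oct 1, 2009 + 6 weeks = Nov 12, 2009.
Printing is complete: Nov 12, 2009 + 23 days = Dec 5, 2009.
Binding is complete: Dec 5, 2009 + 4 days = Dec 9, 2009.
The shipment leaves the bindery: Dec 9, 2009 + 5 days = Dec 14, 2009.
Books arrive at the warehouse: Dec 14, 2009 + 20 days = Jan 3, 2010.
Dec 11, 2009 falls between when binding is complete (Dec 9, 2009) and when the shipment leaves the bindery (Dec 14, 2009).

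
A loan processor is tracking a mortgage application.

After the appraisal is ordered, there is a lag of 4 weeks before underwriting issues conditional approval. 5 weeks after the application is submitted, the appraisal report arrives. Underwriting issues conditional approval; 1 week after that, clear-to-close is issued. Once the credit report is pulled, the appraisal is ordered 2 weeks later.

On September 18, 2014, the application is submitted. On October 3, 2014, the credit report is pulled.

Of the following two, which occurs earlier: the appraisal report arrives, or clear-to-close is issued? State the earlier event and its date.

The appraisal report arrives — October 23, 2014

The application is submitted: Sep 18, 2014.
The appraisal report arrives: Sep 18, 2014 + 5 weeks = Oct 23, 2014.
The credit report is pulled: Oct 3, 2014.
The appraisal is ordered: Oct 3, 2014 + 2 weeks = Oct 17, 2014.
Underwriting issues conditional approval: Oct 17, 2014 + 4 weeks = Nov 14, 2014.
Clear-to-close is issued: Nov 14, 2014 + 1 week = Nov 21, 2014.
Comparing: the appraisal report arrives on Oct 23, 2014 vs clear-to-close is issued on Nov 21, 2014. Earlier: the appraisal report arrives.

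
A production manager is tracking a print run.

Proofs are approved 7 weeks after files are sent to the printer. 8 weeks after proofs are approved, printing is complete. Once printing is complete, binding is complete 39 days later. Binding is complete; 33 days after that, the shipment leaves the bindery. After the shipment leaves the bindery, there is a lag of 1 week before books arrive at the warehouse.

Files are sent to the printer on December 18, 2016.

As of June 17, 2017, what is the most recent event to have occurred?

Files are sent to the printer: Dec 18, 2016.
Proofs are approved: Dec 18, 2016 + 7 weeks = Feb 5, 2017.
Printing is complete: Feb 5, 2017 + 8 weeks = Apr 2, 2017.
Binding is complete: Apr 2, 2017 + 39 days = May 11, 2017.
The shipment leaves the bindery: May 11, 2017 + 33 days = Jun 13, 2017.
Books arrive at the warehouse: Jun 13, 2017 + 1 week = Jun 20, 2017.
Jun 17, 2017 falls between when the shipment leaves the bindery (Jun 13, 2017) and when books arrive at the warehouse (Jun 20, 2017).

The shipment leaves the bindery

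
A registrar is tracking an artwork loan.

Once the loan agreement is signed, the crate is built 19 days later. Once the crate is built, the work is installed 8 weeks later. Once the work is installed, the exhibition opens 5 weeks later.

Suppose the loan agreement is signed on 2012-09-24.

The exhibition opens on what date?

2013-01-12

The loan agreement is signed: Sep 24, 2012.
The crate is built: Sep 24, 2012 + 19 days = Oct 13, 2012.
The work is installed: Oct 13, 2012 + 8 weeks = Dec 8, 2012.
The exhibition opens: Dec 8, 2012 + 5 weeks = Jan 12, 2013.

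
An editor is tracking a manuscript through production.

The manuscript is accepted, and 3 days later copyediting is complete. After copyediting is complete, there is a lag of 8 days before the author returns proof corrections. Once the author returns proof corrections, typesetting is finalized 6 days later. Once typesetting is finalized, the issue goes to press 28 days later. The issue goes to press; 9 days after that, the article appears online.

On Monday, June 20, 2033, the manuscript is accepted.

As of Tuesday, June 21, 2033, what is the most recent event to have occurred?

The manuscript is accepted

The manuscript is accepted: Jun 20, 2033.
Copyediting is complete: Jun 20, 2033 + 3 days = Jun 23, 2033.
The author returns proof corrections: Jun 23, 2033 + 8 days = Jul 1, 2033.
Typesetting is finalized: Jul 1, 2033 + 6 days = Jul 7, 2033.
The issue goes to press: Jul 7, 2033 + 28 days = Aug 4, 2033.
The article appears online: Aug 4, 2033 + 9 days = Aug 13, 2033.
Jun 21, 2033 falls between when the manuscript is accepted (Jun 20, 2033) and when copyediting is complete (Jun 23, 2033).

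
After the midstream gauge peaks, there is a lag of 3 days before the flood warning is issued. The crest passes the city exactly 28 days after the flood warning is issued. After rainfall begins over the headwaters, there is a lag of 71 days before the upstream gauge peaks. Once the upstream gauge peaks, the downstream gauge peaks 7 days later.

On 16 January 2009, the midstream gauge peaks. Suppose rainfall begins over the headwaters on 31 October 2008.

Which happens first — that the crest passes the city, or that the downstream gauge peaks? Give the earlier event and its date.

The downstream gauge peaks — 17 January 2009

The midstream gauge peaks: Jan 16, 2009.
The flood warning is issued: Jan 16, 2009 + 3 days = Jan 19, 2009.
The crest passes the city: Jan 19, 2009 + 28 days = Feb 16, 2009.
Rainfall begins over the headwaters: Oct 31, 2008.
The upstream gauge peaks: Oct 31, 2008 + 71 days = Jan 10, 2009.
The downstream gauge peaks: Jan 10, 2009 + 7 days = Jan 17, 2009.
Comparing: the crest passes the city on Feb 16, 2009 vs the downstream gauge peaks on Jan 17, 2009. Earlier: the downstream gauge peaks.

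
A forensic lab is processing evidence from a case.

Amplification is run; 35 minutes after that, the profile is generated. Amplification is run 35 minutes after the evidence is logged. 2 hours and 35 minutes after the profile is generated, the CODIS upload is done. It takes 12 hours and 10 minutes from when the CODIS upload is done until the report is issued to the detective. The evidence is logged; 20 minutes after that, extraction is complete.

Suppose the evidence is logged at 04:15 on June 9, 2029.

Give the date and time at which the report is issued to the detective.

The evidence is logged: 04:15 Jun 9, 2029.
Amplification is run: 04:15 Jun 9, 2029 + 35m = 04:50 Jun 9, 2029.
The profile is generated: 04:50 Jun 9, 2029 + 35m = 05:25 Jun 9, 2029.
The CODIS upload is done: 05:25 Jun 9, 2029 + 2h35m = 08:00 Jun 9, 2029.
The report is issued to the detective: 08:00 Jun 9, 2029 + 12h10m = 20:10 Jun 9, 2029.

20:10 on June 9, 2029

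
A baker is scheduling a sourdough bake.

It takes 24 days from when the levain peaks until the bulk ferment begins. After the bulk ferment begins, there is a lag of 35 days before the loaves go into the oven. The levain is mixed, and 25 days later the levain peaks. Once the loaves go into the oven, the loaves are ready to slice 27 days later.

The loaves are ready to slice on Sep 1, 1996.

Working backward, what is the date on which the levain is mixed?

The loaves are ready to slice: Sep 1, 1996.
The loaves go into the oven: Sep 1, 1996 − 27 days = Aug 5, 1996.
The bulk ferment begins: Aug 5, 1996 − 35 days = Jul 1, 1996.
The levain peaks: Jul 1, 1996 − 24 days = Jun 7, 1996.
The levain is mixed: Jun 7, 1996 − 25 days = May 13, 1996.

May 13, 1996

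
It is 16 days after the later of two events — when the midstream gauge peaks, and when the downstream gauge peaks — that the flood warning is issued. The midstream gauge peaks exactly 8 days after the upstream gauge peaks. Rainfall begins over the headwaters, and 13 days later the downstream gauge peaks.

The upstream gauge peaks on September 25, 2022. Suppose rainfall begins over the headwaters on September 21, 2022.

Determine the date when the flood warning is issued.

The upstream gauge peaks: Sep 25, 2022.
The midstream gauge peaks: Sep 25, 2022 + 8 days = Oct 3, 2022.
Rainfall begins over the headwaters: Sep 21, 2022.
The downstream gauge peaks: Sep 21, 2022 + 13 days = Oct 4, 2022.
Both prerequisites met — the midstream gauge peaks (Oct 3, 2022), the downstream gauge peaks (Oct 4, 2022); the later is Oct 4, 2022.
The flood warning is issued: Oct 4, 2022 + 16 days = Oct 20, 2022.

October 20, 2022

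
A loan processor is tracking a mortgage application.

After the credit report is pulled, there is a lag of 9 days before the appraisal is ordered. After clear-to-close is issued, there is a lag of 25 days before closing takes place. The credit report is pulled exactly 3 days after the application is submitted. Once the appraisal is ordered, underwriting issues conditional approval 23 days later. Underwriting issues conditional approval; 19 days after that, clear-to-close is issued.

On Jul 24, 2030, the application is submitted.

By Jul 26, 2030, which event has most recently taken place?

The application is submitted

The application is submitted: Jul 24, 2030.
The credit report is pulled: Jul 24, 2030 + 3 days = Jul 27, 2030.
The appraisal is ordered: Jul 27, 2030 + 9 days = Aug 5, 2030.
Underwriting issues conditional approval: Aug 5, 2030 + 23 days = Aug 28, 2030.
Clear-to-close is issued: Aug 28, 2030 + 19 days = Sep 16, 2030.
Closing takes place: Sep 16, 2030 + 25 days = Oct 11, 2030.
Jul 26, 2030 falls between when the application is submitted (Jul 24, 2030) and when the credit report is pulled (Jul 27, 2030).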